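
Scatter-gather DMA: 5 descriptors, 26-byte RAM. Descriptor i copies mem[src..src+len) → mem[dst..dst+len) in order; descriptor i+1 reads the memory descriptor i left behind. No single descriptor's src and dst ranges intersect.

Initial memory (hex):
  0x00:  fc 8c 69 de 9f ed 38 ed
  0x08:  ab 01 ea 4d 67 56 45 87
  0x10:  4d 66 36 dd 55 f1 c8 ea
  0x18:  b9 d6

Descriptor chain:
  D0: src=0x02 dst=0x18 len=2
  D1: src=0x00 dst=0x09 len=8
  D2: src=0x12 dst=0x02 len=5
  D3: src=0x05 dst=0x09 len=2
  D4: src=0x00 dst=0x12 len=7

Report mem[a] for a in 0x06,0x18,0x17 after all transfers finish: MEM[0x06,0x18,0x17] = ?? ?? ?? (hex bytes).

MEM[0x06,0x18,0x17] = c8 c8 f1

D0: mem[0x18..0x19] <- [69 de]
D1: mem[0x09..0x10] <- [fc 8c 69 de 9f ed 38 ed]
D2: mem[0x02..0x06] <- [36 dd 55 f1 c8]
D3: mem[0x09..0x0a] <- [f1 c8]
D4: mem[0x12..0x18] <- [fc 8c 36 dd 55 f1 c8]
query mem[0x06]=0xc8, mem[0x18]=0xc8, mem[0x17]=0xf1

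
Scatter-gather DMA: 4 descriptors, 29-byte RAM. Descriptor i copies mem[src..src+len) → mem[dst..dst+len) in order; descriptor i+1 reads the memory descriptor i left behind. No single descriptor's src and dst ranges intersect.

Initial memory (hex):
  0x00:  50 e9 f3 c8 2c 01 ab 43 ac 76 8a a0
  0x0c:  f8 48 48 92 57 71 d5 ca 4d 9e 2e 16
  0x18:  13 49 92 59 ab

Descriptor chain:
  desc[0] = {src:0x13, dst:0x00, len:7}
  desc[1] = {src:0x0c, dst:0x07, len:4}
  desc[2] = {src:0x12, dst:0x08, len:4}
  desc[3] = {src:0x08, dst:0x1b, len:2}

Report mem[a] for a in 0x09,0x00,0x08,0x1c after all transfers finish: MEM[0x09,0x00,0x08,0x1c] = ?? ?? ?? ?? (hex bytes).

MEM[0x09,0x00,0x08,0x1c] = ca ca d5 ca

[0] 0x13->0x00 len=7 : ca 4d 9e 2e 16 13 49
[1] 0x0c->0x07 len=4 : f8 48 48 92
[2] 0x12->0x08 len=4 : d5 ca 4d 9e
[3] 0x08->0x1b len=2 : d5 ca
query mem[0x09]=0xca, mem[0x00]=0xca, mem[0x08]=0xd5, mem[0x1c]=0xca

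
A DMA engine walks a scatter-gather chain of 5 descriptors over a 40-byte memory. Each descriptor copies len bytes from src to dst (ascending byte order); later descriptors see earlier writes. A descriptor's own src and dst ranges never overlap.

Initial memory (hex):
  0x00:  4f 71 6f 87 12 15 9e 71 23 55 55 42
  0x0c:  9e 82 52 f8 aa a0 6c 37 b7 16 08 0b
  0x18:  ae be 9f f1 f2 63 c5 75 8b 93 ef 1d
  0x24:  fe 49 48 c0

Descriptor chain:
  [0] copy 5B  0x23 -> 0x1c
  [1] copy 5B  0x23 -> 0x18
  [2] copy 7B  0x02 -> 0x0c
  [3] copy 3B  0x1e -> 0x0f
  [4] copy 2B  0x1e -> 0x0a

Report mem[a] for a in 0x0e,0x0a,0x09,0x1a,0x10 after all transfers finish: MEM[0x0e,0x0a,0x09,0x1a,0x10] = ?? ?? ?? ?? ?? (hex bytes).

D0: mem[0x1c..0x20] <- [1d fe 49 48 c0]
D1: mem[0x18..0x1c] <- [1d fe 49 48 c0]
D2: mem[0x0c..0x12] <- [6f 87 12 15 9e 71 23]
D3: mem[0x0f..0x11] <- [49 48 c0]
D4: mem[0x0a..0x0b] <- [49 48]
query mem[0x0e]=0x12, mem[0x0a]=0x49, mem[0x09]=0x55, mem[0x1a]=0x49, mem[0x10]=0x48

MEM[0x0e,0x0a,0x09,0x1a,0x10] = 12 49 55 49 48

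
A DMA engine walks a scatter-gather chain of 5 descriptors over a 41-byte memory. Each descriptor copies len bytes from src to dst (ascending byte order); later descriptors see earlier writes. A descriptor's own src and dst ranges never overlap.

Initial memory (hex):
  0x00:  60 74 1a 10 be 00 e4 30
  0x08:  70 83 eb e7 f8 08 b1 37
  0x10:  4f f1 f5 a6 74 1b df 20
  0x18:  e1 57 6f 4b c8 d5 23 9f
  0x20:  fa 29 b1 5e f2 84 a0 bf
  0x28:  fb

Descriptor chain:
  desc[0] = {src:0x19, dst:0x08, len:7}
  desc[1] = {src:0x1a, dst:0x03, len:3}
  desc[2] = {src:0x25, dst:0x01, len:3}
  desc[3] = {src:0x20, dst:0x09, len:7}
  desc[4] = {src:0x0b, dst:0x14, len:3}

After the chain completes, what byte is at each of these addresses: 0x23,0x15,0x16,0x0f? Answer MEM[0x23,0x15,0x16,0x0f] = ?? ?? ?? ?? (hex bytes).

D0: mem[0x08..0x0e] <- [57 6f 4b c8 d5 23 9f]
D1: mem[0x03..0x05] <- [6f 4b c8]
D2: mem[0x01..0x03] <- [84 a0 bf]
D3: mem[0x09..0x0f] <- [fa 29 b1 5e f2 84 a0]
D4: mem[0x14..0x16] <- [b1 5e f2]
query mem[0x23]=0x5e, mem[0x15]=0x5e, mem[0x16]=0xf2, mem[0x0f]=0xa0

MEM[0x23,0x15,0x16,0x0f] = 5e 5e f2 a0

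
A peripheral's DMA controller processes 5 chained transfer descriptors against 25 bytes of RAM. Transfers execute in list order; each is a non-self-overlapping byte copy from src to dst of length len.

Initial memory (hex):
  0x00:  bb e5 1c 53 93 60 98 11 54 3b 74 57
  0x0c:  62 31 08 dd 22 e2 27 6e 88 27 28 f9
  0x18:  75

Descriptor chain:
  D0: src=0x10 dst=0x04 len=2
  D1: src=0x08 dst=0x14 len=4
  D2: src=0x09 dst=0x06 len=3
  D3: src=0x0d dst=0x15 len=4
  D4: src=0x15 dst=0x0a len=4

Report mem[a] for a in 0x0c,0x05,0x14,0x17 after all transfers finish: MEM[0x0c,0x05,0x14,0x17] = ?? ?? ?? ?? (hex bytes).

MEM[0x0c,0x05,0x14,0x17] = dd e2 54 dd

[0] 0x10->0x04 len=2 : 22 e2
[1] 0x08->0x14 len=4 : 54 3b 74 57
[2] 0x09->0x06 len=3 : 3b 74 57
[3] 0x0d->0x15 len=4 : 31 08 dd 22
[4] 0x15->0x0a len=4 : 31 08 dd 22
query mem[0x0c]=0xdd, mem[0x05]=0xe2, mem[0x14]=0x54, mem[0x17]=0xdd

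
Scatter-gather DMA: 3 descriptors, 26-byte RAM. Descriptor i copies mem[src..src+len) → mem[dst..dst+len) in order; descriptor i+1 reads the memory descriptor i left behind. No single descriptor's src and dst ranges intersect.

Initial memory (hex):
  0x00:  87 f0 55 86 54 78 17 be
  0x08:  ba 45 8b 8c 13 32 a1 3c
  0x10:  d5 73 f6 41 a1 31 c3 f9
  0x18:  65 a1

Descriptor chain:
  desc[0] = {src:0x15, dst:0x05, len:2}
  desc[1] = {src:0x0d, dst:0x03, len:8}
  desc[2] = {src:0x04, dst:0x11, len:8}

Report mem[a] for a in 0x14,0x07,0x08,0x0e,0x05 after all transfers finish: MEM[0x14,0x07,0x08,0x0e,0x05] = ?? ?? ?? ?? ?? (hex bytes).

  after D0: wrote 2B at 0x05 = 31c3
  after D1: wrote 8B at 0x03 = 32a13cd573f641a1
  after D2: wrote 8B at 0x11 = a13cd573f641a18c
query mem[0x14]=0x73, mem[0x07]=0x73, mem[0x08]=0xf6, mem[0x0e]=0xa1, mem[0x05]=0x3c

MEM[0x14,0x07,0x08,0x0e,0x05] = 73 73 f6 a1 3c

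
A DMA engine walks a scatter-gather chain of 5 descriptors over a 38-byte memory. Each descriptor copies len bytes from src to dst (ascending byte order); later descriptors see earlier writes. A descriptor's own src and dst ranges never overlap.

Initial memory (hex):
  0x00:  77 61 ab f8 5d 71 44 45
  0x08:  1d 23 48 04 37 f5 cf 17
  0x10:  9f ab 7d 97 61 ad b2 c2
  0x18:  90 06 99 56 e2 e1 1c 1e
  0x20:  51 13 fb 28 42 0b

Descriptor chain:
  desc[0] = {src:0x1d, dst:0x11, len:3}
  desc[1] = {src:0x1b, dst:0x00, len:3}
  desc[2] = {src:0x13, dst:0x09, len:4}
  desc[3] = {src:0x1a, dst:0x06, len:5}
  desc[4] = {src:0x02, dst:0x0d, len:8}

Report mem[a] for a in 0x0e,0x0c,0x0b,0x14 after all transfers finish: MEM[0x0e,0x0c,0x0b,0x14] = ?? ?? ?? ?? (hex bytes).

MEM[0x0e,0x0c,0x0b,0x14] = f8 b2 ad e1

[0] 0x1d->0x11 len=3 : e1 1c 1e
[1] 0x1b->0x00 len=3 : 56 e2 e1
[2] 0x13->0x09 len=4 : 1e 61 ad b2
[3] 0x1a->0x06 len=5 : 99 56 e2 e1 1c
[4] 0x02->0x0d len=8 : e1 f8 5d 71 99 56 e2 e1
query mem[0x0e]=0xf8, mem[0x0c]=0xb2, mem[0x0b]=0xad, mem[0x14]=0xe1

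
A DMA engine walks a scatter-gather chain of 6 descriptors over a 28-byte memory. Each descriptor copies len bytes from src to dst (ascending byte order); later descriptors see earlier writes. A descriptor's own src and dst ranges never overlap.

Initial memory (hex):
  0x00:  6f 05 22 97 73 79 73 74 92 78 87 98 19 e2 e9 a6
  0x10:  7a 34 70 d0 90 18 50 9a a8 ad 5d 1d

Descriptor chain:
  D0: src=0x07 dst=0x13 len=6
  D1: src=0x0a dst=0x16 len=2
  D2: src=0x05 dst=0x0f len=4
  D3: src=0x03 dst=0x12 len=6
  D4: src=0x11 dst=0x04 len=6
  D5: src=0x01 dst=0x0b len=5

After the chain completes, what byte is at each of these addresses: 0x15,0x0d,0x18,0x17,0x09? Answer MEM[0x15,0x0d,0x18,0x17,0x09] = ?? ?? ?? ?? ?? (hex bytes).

D0: mem[0x13..0x18] <- [74 92 78 87 98 19]
D1: mem[0x16..0x17] <- [87 98]
D2: mem[0x0f..0x12] <- [79 73 74 92]
D3: mem[0x12..0x17] <- [97 73 79 73 74 92]
D4: mem[0x04..0x09] <- [74 97 73 79 73 74]
D5: mem[0x0b..0x0f] <- [05 22 97 74 97]
query mem[0x15]=0x73, mem[0x0d]=0x97, mem[0x18]=0x19, mem[0x17]=0x92, mem[0x09]=0x74

MEM[0x15,0x0d,0x18,0x17,0x09] = 73 97 19 92 74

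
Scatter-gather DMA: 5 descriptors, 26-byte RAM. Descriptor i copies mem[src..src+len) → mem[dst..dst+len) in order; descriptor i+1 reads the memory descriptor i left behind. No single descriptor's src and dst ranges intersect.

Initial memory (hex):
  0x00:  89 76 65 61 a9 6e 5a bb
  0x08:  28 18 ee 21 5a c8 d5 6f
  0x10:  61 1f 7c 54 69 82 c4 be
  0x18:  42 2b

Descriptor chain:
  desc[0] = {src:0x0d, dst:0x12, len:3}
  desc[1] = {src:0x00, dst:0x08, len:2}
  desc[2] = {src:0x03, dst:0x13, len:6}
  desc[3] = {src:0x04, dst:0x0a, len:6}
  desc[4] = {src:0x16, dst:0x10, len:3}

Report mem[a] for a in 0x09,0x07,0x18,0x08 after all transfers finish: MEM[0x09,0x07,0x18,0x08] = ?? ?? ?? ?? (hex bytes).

[0] 0x0d->0x12 len=3 : c8 d5 6f
[1] 0x00->0x08 len=2 : 89 76
[2] 0x03->0x13 len=6 : 61 a9 6e 5a bb 89
[3] 0x04->0x0a len=6 : a9 6e 5a bb 89 76
[4] 0x16->0x10 len=3 : 5a bb 89
query mem[0x09]=0x76, mem[0x07]=0xbb, mem[0x18]=0x89, mem[0x08]=0x89

MEM[0x09,0x07,0x18,0x08] = 76 bb 89 89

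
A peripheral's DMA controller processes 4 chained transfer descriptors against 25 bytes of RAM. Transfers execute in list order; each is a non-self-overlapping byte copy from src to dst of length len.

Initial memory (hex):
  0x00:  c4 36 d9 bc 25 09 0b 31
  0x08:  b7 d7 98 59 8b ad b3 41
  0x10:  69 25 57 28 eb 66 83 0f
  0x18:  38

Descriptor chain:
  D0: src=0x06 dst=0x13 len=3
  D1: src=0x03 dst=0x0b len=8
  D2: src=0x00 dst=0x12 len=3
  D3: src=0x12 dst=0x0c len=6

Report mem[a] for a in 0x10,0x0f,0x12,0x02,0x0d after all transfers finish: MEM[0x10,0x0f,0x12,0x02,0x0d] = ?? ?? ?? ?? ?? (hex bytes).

MEM[0x10,0x0f,0x12,0x02,0x0d] = 83 b7 c4 d9 36

D0: mem[0x13..0x15] <- [0b 31 b7]
D1: mem[0x0b..0x12] <- [bc 25 09 0b 31 b7 d7 98]
D2: mem[0x12..0x14] <- [c4 36 d9]
D3: mem[0x0c..0x11] <- [c4 36 d9 b7 83 0f]
query mem[0x10]=0x83, mem[0x0f]=0xb7, mem[0x12]=0xc4, mem[0x02]=0xd9, mem[0x0d]=0x36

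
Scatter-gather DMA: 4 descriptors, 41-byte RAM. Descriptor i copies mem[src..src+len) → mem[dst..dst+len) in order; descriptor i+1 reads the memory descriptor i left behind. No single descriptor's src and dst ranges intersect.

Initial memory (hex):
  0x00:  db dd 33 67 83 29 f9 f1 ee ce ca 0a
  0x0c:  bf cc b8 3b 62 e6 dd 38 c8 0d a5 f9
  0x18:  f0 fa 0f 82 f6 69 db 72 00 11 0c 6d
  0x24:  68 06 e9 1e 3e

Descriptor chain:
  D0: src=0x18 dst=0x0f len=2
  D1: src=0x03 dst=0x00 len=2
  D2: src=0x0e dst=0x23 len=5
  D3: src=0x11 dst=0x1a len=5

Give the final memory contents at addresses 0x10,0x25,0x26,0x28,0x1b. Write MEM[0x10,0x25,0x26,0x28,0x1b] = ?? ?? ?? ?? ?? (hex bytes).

MEM[0x10,0x25,0x26,0x28,0x1b] = fa fa e6 3e dd

D0: mem[0x0f..0x10] <- [f0 fa]
D1: mem[0x00..0x01] <- [67 83]
D2: mem[0x23..0x27] <- [b8 f0 fa e6 dd]
D3: mem[0x1a..0x1e] <- [e6 dd 38 c8 0d]
query mem[0x10]=0xfa, mem[0x25]=0xfa, mem[0x26]=0xe6, mem[0x28]=0x3e, mem[0x1b]=0xdd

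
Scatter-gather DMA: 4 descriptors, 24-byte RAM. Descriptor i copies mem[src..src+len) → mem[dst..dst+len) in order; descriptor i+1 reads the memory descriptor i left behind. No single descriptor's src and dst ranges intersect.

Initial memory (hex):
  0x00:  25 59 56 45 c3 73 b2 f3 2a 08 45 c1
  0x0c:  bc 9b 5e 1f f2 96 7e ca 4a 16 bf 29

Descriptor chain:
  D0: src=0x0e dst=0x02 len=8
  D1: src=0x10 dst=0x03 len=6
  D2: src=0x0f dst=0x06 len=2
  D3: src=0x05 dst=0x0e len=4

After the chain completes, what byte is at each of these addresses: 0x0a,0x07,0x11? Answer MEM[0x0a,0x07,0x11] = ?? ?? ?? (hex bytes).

MEM[0x0a,0x07,0x11] = 45 f2 16

[0] 0x0e->0x02 len=8 : 5e 1f f2 96 7e ca 4a 16
[1] 0x10->0x03 len=6 : f2 96 7e ca 4a 16
[2] 0x0f->0x06 len=2 : 1f f2
[3] 0x05->0x0e len=4 : 7e 1f f2 16
query mem[0x0a]=0x45, mem[0x07]=0xf2, mem[0x11]=0x16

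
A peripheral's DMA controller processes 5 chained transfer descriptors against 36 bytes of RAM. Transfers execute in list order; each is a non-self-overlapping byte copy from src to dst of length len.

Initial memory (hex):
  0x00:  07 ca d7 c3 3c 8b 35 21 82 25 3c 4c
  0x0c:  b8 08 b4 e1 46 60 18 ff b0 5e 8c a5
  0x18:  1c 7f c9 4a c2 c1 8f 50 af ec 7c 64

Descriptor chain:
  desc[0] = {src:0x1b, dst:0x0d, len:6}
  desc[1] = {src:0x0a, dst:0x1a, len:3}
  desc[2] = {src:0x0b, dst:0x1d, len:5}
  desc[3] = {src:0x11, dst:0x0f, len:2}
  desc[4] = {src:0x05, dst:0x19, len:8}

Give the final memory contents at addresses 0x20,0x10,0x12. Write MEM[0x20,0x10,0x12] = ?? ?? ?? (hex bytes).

MEM[0x20,0x10,0x12] = b8 af af

  after D0: wrote 6B at 0x0d = 4ac2c18f50af
  after D1: wrote 3B at 0x1a = 3c4cb8
  after D2: wrote 5B at 0x1d = 4cb84ac2c1
  after D3: wrote 2B at 0x0f = 50af
  after D4: wrote 8B at 0x19 = 8b352182253c4cb8
query mem[0x20]=0xb8, mem[0x10]=0xaf, mem[0x12]=0xaf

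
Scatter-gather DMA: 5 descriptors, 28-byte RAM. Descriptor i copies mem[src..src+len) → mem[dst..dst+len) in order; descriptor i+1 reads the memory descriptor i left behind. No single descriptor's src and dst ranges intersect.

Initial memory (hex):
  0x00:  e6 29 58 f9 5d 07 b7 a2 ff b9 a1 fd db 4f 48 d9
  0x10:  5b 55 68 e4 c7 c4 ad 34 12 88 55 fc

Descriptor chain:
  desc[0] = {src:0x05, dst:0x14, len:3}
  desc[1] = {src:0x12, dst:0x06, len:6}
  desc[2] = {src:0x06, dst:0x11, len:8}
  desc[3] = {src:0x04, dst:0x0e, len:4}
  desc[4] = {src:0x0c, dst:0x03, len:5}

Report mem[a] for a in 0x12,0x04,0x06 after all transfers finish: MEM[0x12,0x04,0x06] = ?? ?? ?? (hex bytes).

D0: mem[0x14..0x16] <- [07 b7 a2]
D1: mem[0x06..0x0b] <- [68 e4 07 b7 a2 34]
D2: mem[0x11..0x18] <- [68 e4 07 b7 a2 34 db 4f]
D3: mem[0x0e..0x11] <- [5d 07 68 e4]
D4: mem[0x03..0x07] <- [db 4f 5d 07 68]
query mem[0x12]=0xe4, mem[0x04]=0x4f, mem[0x06]=0x07

MEM[0x12,0x04,0x06] = e4 4f 07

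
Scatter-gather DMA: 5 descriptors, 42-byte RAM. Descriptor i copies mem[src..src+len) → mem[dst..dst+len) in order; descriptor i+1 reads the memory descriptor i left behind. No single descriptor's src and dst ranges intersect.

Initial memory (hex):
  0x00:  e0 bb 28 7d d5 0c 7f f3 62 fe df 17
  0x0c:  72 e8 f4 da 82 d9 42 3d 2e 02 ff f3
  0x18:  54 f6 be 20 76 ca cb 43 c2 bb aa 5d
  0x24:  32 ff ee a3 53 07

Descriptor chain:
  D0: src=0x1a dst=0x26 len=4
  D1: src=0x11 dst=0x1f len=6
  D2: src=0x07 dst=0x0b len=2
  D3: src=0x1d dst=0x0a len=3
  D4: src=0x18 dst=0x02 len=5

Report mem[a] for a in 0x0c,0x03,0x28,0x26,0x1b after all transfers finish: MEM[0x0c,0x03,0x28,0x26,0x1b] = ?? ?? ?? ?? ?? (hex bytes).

[0] 0x1a->0x26 len=4 : be 20 76 ca
[1] 0x11->0x1f len=6 : d9 42 3d 2e 02 ff
[2] 0x07->0x0b len=2 : f3 62
[3] 0x1d->0x0a len=3 : ca cb d9
[4] 0x18->0x02 len=5 : 54 f6 be 20 76
query mem[0x0c]=0xd9, mem[0x03]=0xf6, mem[0x28]=0x76, mem[0x26]=0xbe, mem[0x1b]=0x20

MEM[0x0c,0x03,0x28,0x26,0x1b] = d9 f6 76 be 20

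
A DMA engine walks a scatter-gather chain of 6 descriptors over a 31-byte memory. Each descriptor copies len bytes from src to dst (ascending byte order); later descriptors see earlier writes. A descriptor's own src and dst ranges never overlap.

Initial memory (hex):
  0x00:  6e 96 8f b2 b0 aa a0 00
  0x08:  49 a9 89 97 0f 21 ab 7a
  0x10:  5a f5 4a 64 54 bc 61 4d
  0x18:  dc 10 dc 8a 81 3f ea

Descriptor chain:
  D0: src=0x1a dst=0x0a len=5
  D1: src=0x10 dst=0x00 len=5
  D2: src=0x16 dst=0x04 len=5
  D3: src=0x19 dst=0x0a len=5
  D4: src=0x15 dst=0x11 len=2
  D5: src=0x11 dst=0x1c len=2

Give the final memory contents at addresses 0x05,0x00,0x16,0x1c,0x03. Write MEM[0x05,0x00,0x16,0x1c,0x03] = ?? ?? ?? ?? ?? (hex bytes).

D0: mem[0x0a..0x0e] <- [dc 8a 81 3f ea]
D1: mem[0x00..0x04] <- [5a f5 4a 64 54]
D2: mem[0x04..0x08] <- [61 4d dc 10 dc]
D3: mem[0x0a..0x0e] <- [10 dc 8a 81 3f]
D4: mem[0x11..0x12] <- [bc 61]
D5: mem[0x1c..0x1d] <- [bc 61]
query mem[0x05]=0x4d, mem[0x00]=0x5a, mem[0x16]=0x61, mem[0x1c]=0xbc, mem[0x03]=0x64

MEM[0x05,0x00,0x16,0x1c,0x03] = 4d 5a 61 bc 64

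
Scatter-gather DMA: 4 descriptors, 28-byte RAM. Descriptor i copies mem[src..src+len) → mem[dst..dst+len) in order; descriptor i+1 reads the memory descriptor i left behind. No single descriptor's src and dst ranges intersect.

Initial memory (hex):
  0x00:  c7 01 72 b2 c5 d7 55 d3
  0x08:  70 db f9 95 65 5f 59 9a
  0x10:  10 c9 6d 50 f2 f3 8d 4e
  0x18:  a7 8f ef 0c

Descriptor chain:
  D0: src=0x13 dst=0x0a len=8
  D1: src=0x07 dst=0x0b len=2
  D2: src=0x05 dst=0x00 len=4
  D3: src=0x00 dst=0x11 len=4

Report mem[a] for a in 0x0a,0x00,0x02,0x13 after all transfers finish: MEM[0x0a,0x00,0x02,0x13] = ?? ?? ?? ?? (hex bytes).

MEM[0x0a,0x00,0x02,0x13] = 50 d7 d3 d3

  after D0: wrote 8B at 0x0a = 50f2f38d4ea78fef
  after D1: wrote 2B at 0x0b = d370
  after D2: wrote 4B at 0x00 = d755d370
  after D3: wrote 4B at 0x11 = d755d370
query mem[0x0a]=0x50, mem[0x00]=0xd7, mem[0x02]=0xd3, mem[0x13]=0xd3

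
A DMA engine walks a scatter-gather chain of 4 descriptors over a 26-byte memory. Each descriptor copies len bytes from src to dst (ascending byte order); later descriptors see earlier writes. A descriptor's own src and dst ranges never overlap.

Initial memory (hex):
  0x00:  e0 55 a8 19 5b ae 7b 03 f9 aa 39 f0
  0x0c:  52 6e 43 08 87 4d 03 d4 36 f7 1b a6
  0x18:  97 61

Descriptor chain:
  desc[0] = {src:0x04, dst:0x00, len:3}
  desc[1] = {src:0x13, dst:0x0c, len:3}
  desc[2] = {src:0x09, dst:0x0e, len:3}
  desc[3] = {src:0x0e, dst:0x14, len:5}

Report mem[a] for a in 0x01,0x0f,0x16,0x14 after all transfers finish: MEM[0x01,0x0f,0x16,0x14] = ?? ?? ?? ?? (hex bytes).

  after D0: wrote 3B at 0x00 = 5bae7b
  after D1: wrote 3B at 0x0c = d436f7
  after D2: wrote 3B at 0x0e = aa39f0
  after D3: wrote 5B at 0x14 = aa39f04d03
query mem[0x01]=0xae, mem[0x0f]=0x39, mem[0x16]=0xf0, mem[0x14]=0xaa

MEM[0x01,0x0f,0x16,0x14] = ae 39 f0 aa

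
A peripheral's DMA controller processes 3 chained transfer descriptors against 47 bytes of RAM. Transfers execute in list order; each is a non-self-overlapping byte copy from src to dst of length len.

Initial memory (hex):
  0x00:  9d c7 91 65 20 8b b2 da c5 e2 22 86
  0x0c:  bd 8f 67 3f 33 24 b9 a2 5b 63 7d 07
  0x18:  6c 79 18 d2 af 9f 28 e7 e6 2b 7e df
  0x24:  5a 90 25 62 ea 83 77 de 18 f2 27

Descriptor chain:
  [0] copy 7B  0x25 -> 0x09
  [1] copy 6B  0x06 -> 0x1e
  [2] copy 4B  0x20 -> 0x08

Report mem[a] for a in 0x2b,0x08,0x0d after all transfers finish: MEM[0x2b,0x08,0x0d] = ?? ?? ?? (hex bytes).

[0] 0x25->0x09 len=7 : 90 25 62 ea 83 77 de
[1] 0x06->0x1e len=6 : b2 da c5 90 25 62
[2] 0x20->0x08 len=4 : c5 90 25 62
query mem[0x2b]=0xde, mem[0x08]=0xc5, mem[0x0d]=0x83

MEM[0x2b,0x08,0x0d] = de c5 83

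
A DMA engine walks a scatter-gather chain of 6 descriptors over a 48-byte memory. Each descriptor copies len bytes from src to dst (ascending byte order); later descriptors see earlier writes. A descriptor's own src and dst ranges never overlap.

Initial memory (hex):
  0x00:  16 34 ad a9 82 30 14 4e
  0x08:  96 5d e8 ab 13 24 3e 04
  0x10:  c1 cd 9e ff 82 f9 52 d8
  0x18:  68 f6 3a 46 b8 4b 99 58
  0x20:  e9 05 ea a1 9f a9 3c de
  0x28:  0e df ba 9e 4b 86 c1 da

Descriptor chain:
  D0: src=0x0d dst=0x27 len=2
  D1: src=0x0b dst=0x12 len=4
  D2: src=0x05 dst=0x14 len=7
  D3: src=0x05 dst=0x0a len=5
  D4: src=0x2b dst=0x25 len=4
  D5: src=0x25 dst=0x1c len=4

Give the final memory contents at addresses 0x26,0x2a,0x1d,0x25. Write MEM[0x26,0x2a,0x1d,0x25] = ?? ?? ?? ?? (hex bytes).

#0 dst[0x27+2] := {0x24,0x3e}
#1 dst[0x12+4] := {0xab,0x13,0x24,0x3e}
#2 dst[0x14+7] := {0x30,0x14,0x4e,0x96,0x5d,0xe8,0xab}
#3 dst[0x0a+5] := {0x30,0x14,0x4e,0x96,0x5d}
#4 dst[0x25+4] := {0x9e,0x4b,0x86,0xc1}
#5 dst[0x1c+4] := {0x9e,0x4b,0x86,0xc1}
query mem[0x26]=0x4b, mem[0x2a]=0xba, mem[0x1d]=0x4b, mem[0x25]=0x9e

MEM[0x26,0x2a,0x1d,0x25] = 4b ba 4b 9e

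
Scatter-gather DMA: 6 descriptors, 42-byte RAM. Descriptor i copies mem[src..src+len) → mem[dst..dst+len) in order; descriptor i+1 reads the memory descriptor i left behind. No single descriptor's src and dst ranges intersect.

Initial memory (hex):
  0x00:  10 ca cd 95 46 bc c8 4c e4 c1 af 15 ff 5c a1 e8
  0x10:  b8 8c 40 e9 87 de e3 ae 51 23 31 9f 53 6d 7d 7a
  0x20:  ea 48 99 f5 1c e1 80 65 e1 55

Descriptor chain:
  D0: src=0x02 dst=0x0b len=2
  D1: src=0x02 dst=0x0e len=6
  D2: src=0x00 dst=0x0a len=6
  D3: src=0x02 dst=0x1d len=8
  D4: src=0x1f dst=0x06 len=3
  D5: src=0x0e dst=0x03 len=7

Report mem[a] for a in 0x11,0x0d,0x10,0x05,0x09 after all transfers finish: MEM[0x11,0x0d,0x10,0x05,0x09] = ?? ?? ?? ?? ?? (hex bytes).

D0: mem[0x0b..0x0c] <- [cd 95]
D1: mem[0x0e..0x13] <- [cd 95 46 bc c8 4c]
D2: mem[0x0a..0x0f] <- [10 ca cd 95 46 bc]
D3: mem[0x1d..0x24] <- [cd 95 46 bc c8 4c e4 c1]
D4: mem[0x06..0x08] <- [46 bc c8]
D5: mem[0x03..0x09] <- [46 bc 46 bc c8 4c 87]
query mem[0x11]=0xbc, mem[0x0d]=0x95, mem[0x10]=0x46, mem[0x05]=0x46, mem[0x09]=0x87

MEM[0x11,0x0d,0x10,0x05,0x09] = bc 95 46 46 87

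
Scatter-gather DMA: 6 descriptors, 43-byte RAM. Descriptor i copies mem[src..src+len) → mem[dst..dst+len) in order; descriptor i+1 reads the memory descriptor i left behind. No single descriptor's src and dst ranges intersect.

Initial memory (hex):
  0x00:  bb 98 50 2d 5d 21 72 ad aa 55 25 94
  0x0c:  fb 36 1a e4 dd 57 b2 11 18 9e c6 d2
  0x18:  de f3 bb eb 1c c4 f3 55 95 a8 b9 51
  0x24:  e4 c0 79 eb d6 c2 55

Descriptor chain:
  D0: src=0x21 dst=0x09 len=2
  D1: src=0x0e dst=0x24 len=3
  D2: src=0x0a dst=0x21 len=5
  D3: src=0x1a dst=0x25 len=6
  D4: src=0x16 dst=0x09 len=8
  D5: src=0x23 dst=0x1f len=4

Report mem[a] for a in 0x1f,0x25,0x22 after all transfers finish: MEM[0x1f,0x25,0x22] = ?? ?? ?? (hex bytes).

MEM[0x1f,0x25,0x22] = fb bb eb

D0: mem[0x09..0x0a] <- [a8 b9]
D1: mem[0x24..0x26] <- [1a e4 dd]
D2: mem[0x21..0x25] <- [b9 94 fb 36 1a]
D3: mem[0x25..0x2a] <- [bb eb 1c c4 f3 55]
D4: mem[0x09..0x10] <- [c6 d2 de f3 bb eb 1c c4]
D5: mem[0x1f..0x22] <- [fb 36 bb eb]
query mem[0x1f]=0xfb, mem[0x25]=0xbb, mem[0x22]=0xeb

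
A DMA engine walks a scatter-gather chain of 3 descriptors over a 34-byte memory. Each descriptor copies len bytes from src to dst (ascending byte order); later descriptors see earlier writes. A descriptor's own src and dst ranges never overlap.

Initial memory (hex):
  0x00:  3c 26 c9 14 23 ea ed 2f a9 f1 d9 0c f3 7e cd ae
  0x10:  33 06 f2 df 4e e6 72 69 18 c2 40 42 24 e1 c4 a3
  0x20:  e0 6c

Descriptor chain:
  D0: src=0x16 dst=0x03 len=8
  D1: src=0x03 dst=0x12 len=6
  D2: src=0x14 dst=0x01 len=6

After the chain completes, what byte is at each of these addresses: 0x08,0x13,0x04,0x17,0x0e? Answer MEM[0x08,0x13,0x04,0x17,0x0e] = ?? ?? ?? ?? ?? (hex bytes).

MEM[0x08,0x13,0x04,0x17,0x0e] = 42 69 42 42 cd

  after D0: wrote 8B at 0x03 = 726918c2404224e1
  after D1: wrote 6B at 0x12 = 726918c24042
  after D2: wrote 6B at 0x01 = 18c2404218c2
query mem[0x08]=0x42, mem[0x13]=0x69, mem[0x04]=0x42, mem[0x17]=0x42, mem[0x0e]=0xcd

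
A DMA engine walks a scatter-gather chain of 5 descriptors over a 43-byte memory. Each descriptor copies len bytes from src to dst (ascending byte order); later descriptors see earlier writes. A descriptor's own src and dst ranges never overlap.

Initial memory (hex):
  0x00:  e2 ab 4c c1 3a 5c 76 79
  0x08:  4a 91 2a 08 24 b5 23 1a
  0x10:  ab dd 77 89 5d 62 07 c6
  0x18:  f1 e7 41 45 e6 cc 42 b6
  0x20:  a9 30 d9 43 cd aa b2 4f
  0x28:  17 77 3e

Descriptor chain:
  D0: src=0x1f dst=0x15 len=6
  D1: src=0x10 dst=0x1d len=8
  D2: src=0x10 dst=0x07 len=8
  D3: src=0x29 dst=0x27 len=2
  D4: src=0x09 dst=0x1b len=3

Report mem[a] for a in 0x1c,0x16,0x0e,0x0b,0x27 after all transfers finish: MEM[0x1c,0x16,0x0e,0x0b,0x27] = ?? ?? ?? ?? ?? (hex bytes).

D0: mem[0x15..0x1a] <- [b6 a9 30 d9 43 cd]
D1: mem[0x1d..0x24] <- [ab dd 77 89 5d b6 a9 30]
D2: mem[0x07..0x0e] <- [ab dd 77 89 5d b6 a9 30]
D3: mem[0x27..0x28] <- [77 3e]
D4: mem[0x1b..0x1d] <- [77 89 5d]
query mem[0x1c]=0x89, mem[0x16]=0xa9, mem[0x0e]=0x30, mem[0x0b]=0x5d, mem[0x27]=0x77

MEM[0x1c,0x16,0x0e,0x0b,0x27] = 89 a9 30 5d 77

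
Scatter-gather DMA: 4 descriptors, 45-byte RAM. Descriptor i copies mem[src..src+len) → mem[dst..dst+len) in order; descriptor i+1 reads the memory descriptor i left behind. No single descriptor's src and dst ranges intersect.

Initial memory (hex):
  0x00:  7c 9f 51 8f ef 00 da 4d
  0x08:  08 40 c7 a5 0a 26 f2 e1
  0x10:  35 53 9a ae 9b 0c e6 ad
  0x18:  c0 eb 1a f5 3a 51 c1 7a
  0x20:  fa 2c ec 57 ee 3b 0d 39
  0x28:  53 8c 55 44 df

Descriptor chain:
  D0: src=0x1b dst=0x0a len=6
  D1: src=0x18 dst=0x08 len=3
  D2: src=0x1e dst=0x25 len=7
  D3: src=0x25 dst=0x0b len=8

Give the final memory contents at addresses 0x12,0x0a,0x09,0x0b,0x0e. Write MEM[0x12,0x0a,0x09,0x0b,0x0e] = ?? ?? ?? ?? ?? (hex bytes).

MEM[0x12,0x0a,0x09,0x0b,0x0e] = df 1a eb c1 2c

D0: mem[0x0a..0x0f] <- [f5 3a 51 c1 7a fa]
D1: mem[0x08..0x0a] <- [c0 eb 1a]
D2: mem[0x25..0x2b] <- [c1 7a fa 2c ec 57 ee]
D3: mem[0x0b..0x12] <- [c1 7a fa 2c ec 57 ee df]
query mem[0x12]=0xdf, mem[0x0a]=0x1a, mem[0x09]=0xeb, mem[0x0b]=0xc1, mem[0x0e]=0x2c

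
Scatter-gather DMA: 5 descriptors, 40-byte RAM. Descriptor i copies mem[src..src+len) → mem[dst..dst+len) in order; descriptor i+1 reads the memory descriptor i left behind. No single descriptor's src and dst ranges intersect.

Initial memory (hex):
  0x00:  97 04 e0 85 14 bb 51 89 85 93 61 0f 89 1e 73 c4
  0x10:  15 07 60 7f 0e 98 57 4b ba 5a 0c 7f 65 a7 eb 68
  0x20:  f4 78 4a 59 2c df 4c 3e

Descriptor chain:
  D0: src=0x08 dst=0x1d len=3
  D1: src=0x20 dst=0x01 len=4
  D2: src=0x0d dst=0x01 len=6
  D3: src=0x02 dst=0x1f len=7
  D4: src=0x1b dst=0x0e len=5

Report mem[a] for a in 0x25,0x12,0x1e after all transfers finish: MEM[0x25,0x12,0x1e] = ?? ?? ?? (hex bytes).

MEM[0x25,0x12,0x1e] = 85 73 93

#0 dst[0x1d+3] := {0x85,0x93,0x61}
#1 dst[0x01+4] := {0xf4,0x78,0x4a,0x59}
#2 dst[0x01+6] := {0x1e,0x73,0xc4,0x15,0x07,0x60}
#3 dst[0x1f+7] := {0x73,0xc4,0x15,0x07,0x60,0x89,0x85}
#4 dst[0x0e+5] := {0x7f,0x65,0x85,0x93,0x73}
query mem[0x25]=0x85, mem[0x12]=0x73, mem[0x1e]=0x93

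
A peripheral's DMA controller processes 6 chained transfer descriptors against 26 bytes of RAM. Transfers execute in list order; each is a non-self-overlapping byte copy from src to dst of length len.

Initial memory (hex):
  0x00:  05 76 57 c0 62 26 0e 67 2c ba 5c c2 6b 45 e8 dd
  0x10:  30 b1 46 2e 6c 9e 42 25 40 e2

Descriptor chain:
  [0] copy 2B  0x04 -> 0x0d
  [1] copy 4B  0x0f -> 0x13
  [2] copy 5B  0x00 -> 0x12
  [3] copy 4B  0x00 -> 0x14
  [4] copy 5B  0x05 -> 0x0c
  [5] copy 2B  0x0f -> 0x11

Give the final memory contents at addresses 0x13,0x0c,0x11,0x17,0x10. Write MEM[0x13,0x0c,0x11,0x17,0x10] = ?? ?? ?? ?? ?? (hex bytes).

MEM[0x13,0x0c,0x11,0x17,0x10] = 76 26 2c c0 ba

#0 dst[0x0d+2] := {0x62,0x26}
#1 dst[0x13+4] := {0xdd,0x30,0xb1,0x46}
#2 dst[0x12+5] := {0x05,0x76,0x57,0xc0,0x62}
#3 dst[0x14+4] := {0x05,0x76,0x57,0xc0}
#4 dst[0x0c+5] := {0x26,0x0e,0x67,0x2c,0xba}
#5 dst[0x11+2] := {0x2c,0xba}
query mem[0x13]=0x76, mem[0x0c]=0x26, mem[0x11]=0x2c, mem[0x17]=0xc0, mem[0x10]=0xba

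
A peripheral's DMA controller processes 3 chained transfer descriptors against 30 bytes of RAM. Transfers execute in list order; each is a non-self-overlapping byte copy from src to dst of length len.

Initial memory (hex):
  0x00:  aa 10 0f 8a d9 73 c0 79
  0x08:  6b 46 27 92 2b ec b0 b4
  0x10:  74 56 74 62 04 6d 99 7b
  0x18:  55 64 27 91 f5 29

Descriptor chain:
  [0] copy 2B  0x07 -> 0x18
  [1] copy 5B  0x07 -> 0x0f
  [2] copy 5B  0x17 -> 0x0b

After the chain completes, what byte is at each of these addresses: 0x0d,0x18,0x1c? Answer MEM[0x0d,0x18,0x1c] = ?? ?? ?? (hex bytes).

D0: mem[0x18..0x19] <- [79 6b]
D1: mem[0x0f..0x13] <- [79 6b 46 27 92]
D2: mem[0x0b..0x0f] <- [7b 79 6b 27 91]
query mem[0x0d]=0x6b, mem[0x18]=0x79, mem[0x1c]=0xf5

MEM[0x0d,0x18,0x1c] = 6b 79 f5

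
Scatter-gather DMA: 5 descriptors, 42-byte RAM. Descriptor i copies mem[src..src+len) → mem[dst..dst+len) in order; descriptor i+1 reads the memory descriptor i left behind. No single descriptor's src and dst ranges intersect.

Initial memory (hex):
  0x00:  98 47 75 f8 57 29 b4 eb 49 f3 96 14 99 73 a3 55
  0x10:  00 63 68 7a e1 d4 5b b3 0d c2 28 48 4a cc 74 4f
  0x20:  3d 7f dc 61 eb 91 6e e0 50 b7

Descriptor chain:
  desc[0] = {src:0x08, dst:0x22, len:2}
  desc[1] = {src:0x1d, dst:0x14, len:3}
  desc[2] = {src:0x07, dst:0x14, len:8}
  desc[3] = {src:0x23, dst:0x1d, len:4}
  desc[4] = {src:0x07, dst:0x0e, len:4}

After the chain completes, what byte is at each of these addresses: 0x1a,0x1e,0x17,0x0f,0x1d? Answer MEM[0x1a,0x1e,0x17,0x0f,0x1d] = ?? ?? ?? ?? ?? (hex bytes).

#0 dst[0x22+2] := {0x49,0xf3}
#1 dst[0x14+3] := {0xcc,0x74,0x4f}
#2 dst[0x14+8] := {0xeb,0x49,0xf3,0x96,0x14,0x99,0x73,0xa3}
#3 dst[0x1d+4] := {0xf3,0xeb,0x91,0x6e}
#4 dst[0x0e+4] := {0xeb,0x49,0xf3,0x96}
query mem[0x1a]=0x73, mem[0x1e]=0xeb, mem[0x17]=0x96, mem[0x0f]=0x49, mem[0x1d]=0xf3

MEM[0x1a,0x1e,0x17,0x0f,0x1d] = 73 eb 96 49 f3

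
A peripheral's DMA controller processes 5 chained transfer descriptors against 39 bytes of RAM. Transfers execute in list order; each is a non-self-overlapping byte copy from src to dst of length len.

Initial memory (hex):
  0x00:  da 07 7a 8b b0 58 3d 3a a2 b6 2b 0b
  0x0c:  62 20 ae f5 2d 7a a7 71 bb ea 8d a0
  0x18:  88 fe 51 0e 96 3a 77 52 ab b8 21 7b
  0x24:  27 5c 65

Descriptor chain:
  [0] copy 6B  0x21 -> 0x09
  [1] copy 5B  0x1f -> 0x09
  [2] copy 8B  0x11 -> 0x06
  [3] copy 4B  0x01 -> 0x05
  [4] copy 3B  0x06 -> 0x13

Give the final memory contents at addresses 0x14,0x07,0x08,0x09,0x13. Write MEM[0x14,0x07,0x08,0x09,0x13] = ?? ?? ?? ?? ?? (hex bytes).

D0: mem[0x09..0x0e] <- [b8 21 7b 27 5c 65]
D1: mem[0x09..0x0d] <- [52 ab b8 21 7b]
D2: mem[0x06..0x0d] <- [7a a7 71 bb ea 8d a0 88]
D3: mem[0x05..0x08] <- [07 7a 8b b0]
D4: mem[0x13..0x15] <- [7a 8b b0]
query mem[0x14]=0x8b, mem[0x07]=0x8b, mem[0x08]=0xb0, mem[0x09]=0xbb, mem[0x13]=0x7a

MEM[0x14,0x07,0x08,0x09,0x13] = 8b 8b b0 bb 7a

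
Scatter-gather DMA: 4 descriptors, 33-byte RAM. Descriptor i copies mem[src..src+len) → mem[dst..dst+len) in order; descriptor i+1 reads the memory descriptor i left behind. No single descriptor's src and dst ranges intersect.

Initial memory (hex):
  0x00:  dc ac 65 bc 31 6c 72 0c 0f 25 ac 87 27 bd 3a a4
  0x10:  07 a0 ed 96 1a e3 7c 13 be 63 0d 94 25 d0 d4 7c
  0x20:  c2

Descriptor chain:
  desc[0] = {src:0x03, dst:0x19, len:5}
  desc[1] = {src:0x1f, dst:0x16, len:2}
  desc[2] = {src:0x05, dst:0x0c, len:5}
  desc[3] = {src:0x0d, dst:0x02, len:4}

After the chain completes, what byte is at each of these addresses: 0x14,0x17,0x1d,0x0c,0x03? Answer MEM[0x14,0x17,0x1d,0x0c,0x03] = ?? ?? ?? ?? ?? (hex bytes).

MEM[0x14,0x17,0x1d,0x0c,0x03] = 1a c2 0c 6c 0c

[0] 0x03->0x19 len=5 : bc 31 6c 72 0c
[1] 0x1f->0x16 len=2 : 7c c2
[2] 0x05->0x0c len=5 : 6c 72 0c 0f 25
[3] 0x0d->0x02 len=4 : 72 0c 0f 25
query mem[0x14]=0x1a, mem[0x17]=0xc2, mem[0x1d]=0x0c, mem[0x0c]=0x6c, mem[0x03]=0x0c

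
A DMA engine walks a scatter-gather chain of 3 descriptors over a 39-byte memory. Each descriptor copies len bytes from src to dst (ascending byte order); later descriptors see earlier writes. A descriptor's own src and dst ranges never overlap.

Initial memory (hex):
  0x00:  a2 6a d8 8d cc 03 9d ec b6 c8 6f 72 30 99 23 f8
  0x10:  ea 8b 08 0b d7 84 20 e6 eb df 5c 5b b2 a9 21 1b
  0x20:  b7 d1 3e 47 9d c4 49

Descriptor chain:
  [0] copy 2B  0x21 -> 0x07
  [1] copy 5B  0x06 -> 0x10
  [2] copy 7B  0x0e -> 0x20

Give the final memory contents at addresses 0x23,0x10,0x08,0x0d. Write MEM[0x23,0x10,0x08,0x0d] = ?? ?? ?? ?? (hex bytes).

#0 dst[0x07+2] := {0xd1,0x3e}
#1 dst[0x10+5] := {0x9d,0xd1,0x3e,0xc8,0x6f}
#2 dst[0x20+7] := {0x23,0xf8,0x9d,0xd1,0x3e,0xc8,0x6f}
query mem[0x23]=0xd1, mem[0x10]=0x9d, mem[0x08]=0x3e, mem[0x0d]=0x99

MEM[0x23,0x10,0x08,0x0d] = d1 9d 3e 99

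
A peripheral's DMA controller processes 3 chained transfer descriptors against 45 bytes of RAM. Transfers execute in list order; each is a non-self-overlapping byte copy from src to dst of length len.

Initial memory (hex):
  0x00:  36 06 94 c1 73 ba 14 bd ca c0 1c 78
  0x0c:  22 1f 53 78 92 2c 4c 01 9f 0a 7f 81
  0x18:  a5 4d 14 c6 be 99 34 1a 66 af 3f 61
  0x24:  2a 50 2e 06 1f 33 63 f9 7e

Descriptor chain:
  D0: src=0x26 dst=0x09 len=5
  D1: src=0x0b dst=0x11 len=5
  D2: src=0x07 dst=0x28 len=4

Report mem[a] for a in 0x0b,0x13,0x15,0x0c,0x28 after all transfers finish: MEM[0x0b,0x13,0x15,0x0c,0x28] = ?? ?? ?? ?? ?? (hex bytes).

MEM[0x0b,0x13,0x15,0x0c,0x28] = 1f 63 78 33 bd

#0 dst[0x09+5] := {0x2e,0x06,0x1f,0x33,0x63}
#1 dst[0x11+5] := {0x1f,0x33,0x63,0x53,0x78}
#2 dst[0x28+4] := {0xbd,0xca,0x2e,0x06}
query mem[0x0b]=0x1f, mem[0x13]=0x63, mem[0x15]=0x78, mem[0x0c]=0x33, mem[0x28]=0xbd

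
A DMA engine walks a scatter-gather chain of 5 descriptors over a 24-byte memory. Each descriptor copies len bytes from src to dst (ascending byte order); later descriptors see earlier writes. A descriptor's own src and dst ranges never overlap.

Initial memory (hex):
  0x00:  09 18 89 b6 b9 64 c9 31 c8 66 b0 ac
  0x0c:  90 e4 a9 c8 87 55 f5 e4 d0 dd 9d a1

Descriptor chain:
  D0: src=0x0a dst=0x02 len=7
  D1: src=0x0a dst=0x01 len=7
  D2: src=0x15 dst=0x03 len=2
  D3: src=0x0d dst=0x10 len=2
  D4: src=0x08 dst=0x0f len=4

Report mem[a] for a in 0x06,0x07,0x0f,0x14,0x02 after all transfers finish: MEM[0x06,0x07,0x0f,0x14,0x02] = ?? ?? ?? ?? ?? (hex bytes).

D0: mem[0x02..0x08] <- [b0 ac 90 e4 a9 c8 87]
D1: mem[0x01..0x07] <- [b0 ac 90 e4 a9 c8 87]
D2: mem[0x03..0x04] <- [dd 9d]
D3: mem[0x10..0x11] <- [e4 a9]
D4: mem[0x0f..0x12] <- [87 66 b0 ac]
query mem[0x06]=0xc8, mem[0x07]=0x87, mem[0x0f]=0x87, mem[0x14]=0xd0, mem[0x02]=0xac

MEM[0x06,0x07,0x0f,0x14,0x02] = c8 87 87 d0 ac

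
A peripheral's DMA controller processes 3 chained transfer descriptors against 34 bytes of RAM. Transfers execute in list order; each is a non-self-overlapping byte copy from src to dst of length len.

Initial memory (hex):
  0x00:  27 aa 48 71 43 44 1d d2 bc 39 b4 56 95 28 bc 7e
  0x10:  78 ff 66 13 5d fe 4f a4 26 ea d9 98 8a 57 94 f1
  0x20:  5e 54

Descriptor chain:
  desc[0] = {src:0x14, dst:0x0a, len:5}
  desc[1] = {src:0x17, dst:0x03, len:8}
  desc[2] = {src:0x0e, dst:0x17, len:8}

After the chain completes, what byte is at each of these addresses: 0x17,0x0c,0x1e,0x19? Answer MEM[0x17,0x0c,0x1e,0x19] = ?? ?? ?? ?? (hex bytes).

[0] 0x14->0x0a len=5 : 5d fe 4f a4 26
[1] 0x17->0x03 len=8 : a4 26 ea d9 98 8a 57 94
[2] 0x0e->0x17 len=8 : 26 7e 78 ff 66 13 5d fe
query mem[0x17]=0x26, mem[0x0c]=0x4f, mem[0x1e]=0xfe, mem[0x19]=0x78

MEM[0x17,0x0c,0x1e,0x19] = 26 4f fe 78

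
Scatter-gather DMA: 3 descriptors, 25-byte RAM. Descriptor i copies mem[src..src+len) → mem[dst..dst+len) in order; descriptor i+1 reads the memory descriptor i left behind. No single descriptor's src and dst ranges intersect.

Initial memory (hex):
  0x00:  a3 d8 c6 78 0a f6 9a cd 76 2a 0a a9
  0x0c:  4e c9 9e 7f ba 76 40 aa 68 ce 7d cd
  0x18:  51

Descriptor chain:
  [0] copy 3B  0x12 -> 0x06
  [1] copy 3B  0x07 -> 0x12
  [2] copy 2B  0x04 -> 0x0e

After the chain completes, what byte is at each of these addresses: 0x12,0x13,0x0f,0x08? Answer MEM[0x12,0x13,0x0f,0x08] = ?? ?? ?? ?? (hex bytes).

#0 dst[0x06+3] := {0x40,0xaa,0x68}
#1 dst[0x12+3] := {0xaa,0x68,0x2a}
#2 dst[0x0e+2] := {0x0a,0xf6}
query mem[0x12]=0xaa, mem[0x13]=0x68, mem[0x0f]=0xf6, mem[0x08]=0x68

MEM[0x12,0x13,0x0f,0x08] = aa 68 f6 68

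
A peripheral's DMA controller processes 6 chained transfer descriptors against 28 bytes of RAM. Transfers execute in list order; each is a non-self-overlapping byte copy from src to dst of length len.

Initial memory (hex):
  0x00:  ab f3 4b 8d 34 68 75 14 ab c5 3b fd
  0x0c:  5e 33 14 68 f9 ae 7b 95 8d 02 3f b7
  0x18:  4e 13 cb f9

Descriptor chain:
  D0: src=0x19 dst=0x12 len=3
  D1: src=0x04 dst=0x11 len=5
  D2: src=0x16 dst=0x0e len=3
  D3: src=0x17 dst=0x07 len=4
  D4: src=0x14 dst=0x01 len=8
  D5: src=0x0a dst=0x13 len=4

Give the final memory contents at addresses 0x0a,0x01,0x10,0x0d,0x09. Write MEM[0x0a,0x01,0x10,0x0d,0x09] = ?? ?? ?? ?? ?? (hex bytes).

MEM[0x0a,0x01,0x10,0x0d,0x09] = cb 14 4e 33 13

D0: mem[0x12..0x14] <- [13 cb f9]
D1: mem[0x11..0x15] <- [34 68 75 14 ab]
D2: mem[0x0e..0x10] <- [3f b7 4e]
D3: mem[0x07..0x0a] <- [b7 4e 13 cb]
D4: mem[0x01..0x08] <- [14 ab 3f b7 4e 13 cb f9]
D5: mem[0x13..0x16] <- [cb fd 5e 33]
query mem[0x0a]=0xcb, mem[0x01]=0x14, mem[0x10]=0x4e, mem[0x0d]=0x33, mem[0x09]=0x13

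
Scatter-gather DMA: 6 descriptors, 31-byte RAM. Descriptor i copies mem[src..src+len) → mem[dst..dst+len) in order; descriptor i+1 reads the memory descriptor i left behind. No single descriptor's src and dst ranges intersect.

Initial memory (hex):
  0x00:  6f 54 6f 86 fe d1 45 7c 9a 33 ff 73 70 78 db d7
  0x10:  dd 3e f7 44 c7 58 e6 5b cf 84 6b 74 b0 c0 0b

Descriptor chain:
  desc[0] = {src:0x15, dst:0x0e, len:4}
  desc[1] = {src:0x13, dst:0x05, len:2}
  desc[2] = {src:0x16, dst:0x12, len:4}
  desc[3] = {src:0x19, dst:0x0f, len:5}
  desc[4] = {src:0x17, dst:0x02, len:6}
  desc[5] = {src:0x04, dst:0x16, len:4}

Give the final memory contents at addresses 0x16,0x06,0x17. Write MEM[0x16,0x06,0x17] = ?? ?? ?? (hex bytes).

#0 dst[0x0e+4] := {0x58,0xe6,0x5b,0xcf}
#1 dst[0x05+2] := {0x44,0xc7}
#2 dst[0x12+4] := {0xe6,0x5b,0xcf,0x84}
#3 dst[0x0f+5] := {0x84,0x6b,0x74,0xb0,0xc0}
#4 dst[0x02+6] := {0x5b,0xcf,0x84,0x6b,0x74,0xb0}
#5 dst[0x16+4] := {0x84,0x6b,0x74,0xb0}
query mem[0x16]=0x84, mem[0x06]=0x74, mem[0x17]=0x6b

MEM[0x16,0x06,0x17] = 84 74 6b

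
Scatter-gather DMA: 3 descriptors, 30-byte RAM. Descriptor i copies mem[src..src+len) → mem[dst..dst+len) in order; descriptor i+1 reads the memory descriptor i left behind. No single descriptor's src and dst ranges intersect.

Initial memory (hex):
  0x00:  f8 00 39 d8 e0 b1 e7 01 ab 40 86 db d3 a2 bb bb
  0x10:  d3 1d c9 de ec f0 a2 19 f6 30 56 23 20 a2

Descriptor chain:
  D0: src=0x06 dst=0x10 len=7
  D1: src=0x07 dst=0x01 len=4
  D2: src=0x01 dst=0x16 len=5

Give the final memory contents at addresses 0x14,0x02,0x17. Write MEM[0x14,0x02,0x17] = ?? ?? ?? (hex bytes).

MEM[0x14,0x02,0x17] = 86 ab ab

#0 dst[0x10+7] := {0xe7,0x01,0xab,0x40,0x86,0xdb,0xd3}
#1 dst[0x01+4] := {0x01,0xab,0x40,0x86}
#2 dst[0x16+5] := {0x01,0xab,0x40,0x86,0xb1}
query mem[0x14]=0x86, mem[0x02]=0xab, mem[0x17]=0xab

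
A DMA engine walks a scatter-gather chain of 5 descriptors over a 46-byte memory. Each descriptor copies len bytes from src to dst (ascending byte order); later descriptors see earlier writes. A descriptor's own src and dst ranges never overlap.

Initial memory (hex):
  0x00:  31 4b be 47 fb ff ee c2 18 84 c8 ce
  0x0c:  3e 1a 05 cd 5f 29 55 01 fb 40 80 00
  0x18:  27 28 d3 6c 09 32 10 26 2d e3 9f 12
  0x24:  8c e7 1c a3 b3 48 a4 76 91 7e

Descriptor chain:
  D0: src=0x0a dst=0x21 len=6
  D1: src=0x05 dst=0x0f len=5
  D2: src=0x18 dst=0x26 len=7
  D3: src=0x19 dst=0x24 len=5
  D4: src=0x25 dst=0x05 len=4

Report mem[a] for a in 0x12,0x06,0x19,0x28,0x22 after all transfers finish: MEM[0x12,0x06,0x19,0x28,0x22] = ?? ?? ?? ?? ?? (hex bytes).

MEM[0x12,0x06,0x19,0x28,0x22] = 18 6c 28 32 ce

#0 dst[0x21+6] := {0xc8,0xce,0x3e,0x1a,0x05,0xcd}
#1 dst[0x0f+5] := {0xff,0xee,0xc2,0x18,0x84}
#2 dst[0x26+7] := {0x27,0x28,0xd3,0x6c,0x09,0x32,0x10}
#3 dst[0x24+5] := {0x28,0xd3,0x6c,0x09,0x32}
#4 dst[0x05+4] := {0xd3,0x6c,0x09,0x32}
query mem[0x12]=0x18, mem[0x06]=0x6c, mem[0x19]=0x28, mem[0x28]=0x32, mem[0x22]=0xce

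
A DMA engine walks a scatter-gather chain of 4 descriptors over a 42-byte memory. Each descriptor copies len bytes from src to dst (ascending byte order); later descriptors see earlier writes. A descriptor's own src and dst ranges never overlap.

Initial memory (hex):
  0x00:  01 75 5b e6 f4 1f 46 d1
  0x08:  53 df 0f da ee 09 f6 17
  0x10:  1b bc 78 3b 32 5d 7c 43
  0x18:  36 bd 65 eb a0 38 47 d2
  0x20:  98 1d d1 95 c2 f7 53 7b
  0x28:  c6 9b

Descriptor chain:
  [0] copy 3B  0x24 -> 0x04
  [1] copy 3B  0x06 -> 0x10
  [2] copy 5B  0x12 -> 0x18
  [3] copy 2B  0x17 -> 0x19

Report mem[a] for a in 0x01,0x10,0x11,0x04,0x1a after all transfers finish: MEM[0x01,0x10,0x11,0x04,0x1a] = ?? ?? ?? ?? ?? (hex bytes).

MEM[0x01,0x10,0x11,0x04,0x1a] = 75 53 d1 c2 53

D0: mem[0x04..0x06] <- [c2 f7 53]
D1: mem[0x10..0x12] <- [53 d1 53]
D2: mem[0x18..0x1c] <- [53 3b 32 5d 7c]
D3: mem[0x19..0x1a] <- [43 53]
query mem[0x01]=0x75, mem[0x10]=0x53, mem[0x11]=0xd1, mem[0x04]=0xc2, mem[0x1a]=0x53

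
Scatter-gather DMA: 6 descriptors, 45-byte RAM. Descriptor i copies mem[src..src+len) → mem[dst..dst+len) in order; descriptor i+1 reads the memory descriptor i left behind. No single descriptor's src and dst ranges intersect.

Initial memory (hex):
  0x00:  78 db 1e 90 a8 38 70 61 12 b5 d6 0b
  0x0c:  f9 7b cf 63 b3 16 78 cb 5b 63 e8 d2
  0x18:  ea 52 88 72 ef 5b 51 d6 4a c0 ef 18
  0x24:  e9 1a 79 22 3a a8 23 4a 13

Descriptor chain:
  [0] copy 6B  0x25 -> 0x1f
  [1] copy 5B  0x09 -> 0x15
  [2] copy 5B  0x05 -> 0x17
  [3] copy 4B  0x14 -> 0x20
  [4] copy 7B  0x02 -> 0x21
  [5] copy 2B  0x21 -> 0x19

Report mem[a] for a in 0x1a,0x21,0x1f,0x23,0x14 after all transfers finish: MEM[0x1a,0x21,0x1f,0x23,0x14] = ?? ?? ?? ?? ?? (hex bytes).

[0] 0x25->0x1f len=6 : 1a 79 22 3a a8 23
[1] 0x09->0x15 len=5 : b5 d6 0b f9 7b
[2] 0x05->0x17 len=5 : 38 70 61 12 b5
[3] 0x14->0x20 len=4 : 5b b5 d6 38
[4] 0x02->0x21 len=7 : 1e 90 a8 38 70 61 12
[5] 0x21->0x19 len=2 : 1e 90
query mem[0x1a]=0x90, mem[0x21]=0x1e, mem[0x1f]=0x1a, mem[0x23]=0xa8, mem[0x14]=0x5b

MEM[0x1a,0x21,0x1f,0x23,0x14] = 90 1e 1a a8 5b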